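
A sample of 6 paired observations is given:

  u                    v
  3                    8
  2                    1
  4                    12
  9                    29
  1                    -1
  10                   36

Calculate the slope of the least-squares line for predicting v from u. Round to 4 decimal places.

n = 6, Σx = 29, Σy = 85, Σxy = 694, Σx² = 211
Sxx = Σx² − (Σx)²/n = 211 − 140.166667 = 70.833333
Sxy = Σxy − (Σx)(Σy)/n = 694 − 410.833333 = 283.166667
b = Sxy/Sxx = 283.166667/70.833333 = 3.997647

3.9976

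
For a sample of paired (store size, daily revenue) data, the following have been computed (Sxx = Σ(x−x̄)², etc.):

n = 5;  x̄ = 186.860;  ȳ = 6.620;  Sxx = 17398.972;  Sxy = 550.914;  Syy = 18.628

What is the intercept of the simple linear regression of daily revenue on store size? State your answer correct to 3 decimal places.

0.703

b = Sxy/Sxx = 550.914/17398.972 = 0.031664
a = ȳ − b·x̄ = 6.62 − 0.031664·186.86 = 0.703341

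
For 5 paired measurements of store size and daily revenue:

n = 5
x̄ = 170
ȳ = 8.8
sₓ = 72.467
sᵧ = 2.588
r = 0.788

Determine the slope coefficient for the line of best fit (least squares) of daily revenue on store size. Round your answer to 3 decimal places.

0.028

b = r · sᵧ/sₓ = 0.788 · 2.588/72.467 = 0.028142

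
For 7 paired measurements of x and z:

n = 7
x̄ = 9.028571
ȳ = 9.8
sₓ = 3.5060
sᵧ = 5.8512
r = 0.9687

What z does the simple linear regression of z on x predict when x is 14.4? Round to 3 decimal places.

18.484

b = r · sᵧ/sₓ = 0.9687 · 5.8512/3.506 = 1.616674
a = ȳ − b·x̄ = 9.8 − 1.616674·9.028571 = -4.796252
ŷ(14.4) = a + b·14.4 = -4.796252 + 1.616674·14.4 = 18.483847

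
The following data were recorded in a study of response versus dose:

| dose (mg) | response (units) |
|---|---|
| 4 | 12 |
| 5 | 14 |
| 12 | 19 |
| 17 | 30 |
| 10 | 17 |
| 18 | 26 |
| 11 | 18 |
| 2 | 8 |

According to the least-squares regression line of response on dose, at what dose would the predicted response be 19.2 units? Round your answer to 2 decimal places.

n = 8, Σx = 79, Σy = 144, Σxy = 1708, Σx² = 1023
Sxx = Σx² − (Σx)²/n = 1023 − 780.125 = 242.875
Sxy = Σxy − (Σx)(Σy)/n = 1708 − 1422 = 286
b = Sxy/Sxx = 286/242.875 = 1.177560
a = ȳ − b·x̄ = 18 − 1.177560·9.875 = 6.371590
Set a + b·x = 19.2: x = (19.2 − 6.371590) / 1.177560 = 10.894056

10.89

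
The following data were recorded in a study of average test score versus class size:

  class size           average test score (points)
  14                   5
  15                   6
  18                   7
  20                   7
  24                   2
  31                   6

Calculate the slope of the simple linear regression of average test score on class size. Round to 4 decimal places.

-0.0546

n = 6, Σx = 122, Σy = 33, Σxy = 660, Σx² = 2682
Sxx = Σx² − (Σx)²/n = 2682 − 2480.666667 = 201.333333
Sxy = Σxy − (Σx)(Σy)/n = 660 − 671 = -11
b = Sxy/Sxx = -11/201.333333 = -0.054636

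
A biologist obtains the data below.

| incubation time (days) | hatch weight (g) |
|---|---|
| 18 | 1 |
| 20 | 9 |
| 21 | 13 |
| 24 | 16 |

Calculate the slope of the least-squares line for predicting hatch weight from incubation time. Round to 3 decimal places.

n = 4, Σx = 83, Σy = 39, Σxy = 855, Σx² = 1741
Sxx = Σx² − (Σx)²/n = 1741 − 1722.25 = 18.75
Sxy = Σxy − (Σx)(Σy)/n = 855 − 809.25 = 45.75
b = Sxy/Sxx = 45.75/18.75 = 2.44

2.440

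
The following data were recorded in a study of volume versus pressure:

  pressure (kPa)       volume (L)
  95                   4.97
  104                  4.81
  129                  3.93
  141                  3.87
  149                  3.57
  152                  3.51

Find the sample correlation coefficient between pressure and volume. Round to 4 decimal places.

n = 6, Σx = 770, Σy = 24.66, Σxy = 3090.48, Σx² = 101668, Σy² = 103.3238
Sxx = Σx² − (Σx)²/n = 101668 − 98816.666667 = 2851.333333
Sxy = Σxy − (Σx)(Σy)/n = 3090.48 − 3164.7 = -74.22
Syy = Σy² − (Σy)²/n = 103.3238 − 101.3526 = 1.9712
r = Sxy/√(Sxx·Syy) = -74.22/√(5620.548267) = -74.22/74.970316 = -0.989992

-0.9900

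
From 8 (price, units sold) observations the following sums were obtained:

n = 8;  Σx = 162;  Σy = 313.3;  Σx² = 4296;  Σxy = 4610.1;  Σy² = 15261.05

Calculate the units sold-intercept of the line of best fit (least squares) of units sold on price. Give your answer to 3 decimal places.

Sxx = Σx² − (Σx)²/n = 4296 − 3280.5 = 1015.5
Sxy = Σxy − (Σx)(Σy)/n = 4610.1 − 6344.325 = -1734.225
b = Sxy/Sxx = -1734.225/1015.5 = -1.707755
a = ȳ − b·x̄ = 39.1625 − (-1.707755)·20.25 = 73.744535

73.745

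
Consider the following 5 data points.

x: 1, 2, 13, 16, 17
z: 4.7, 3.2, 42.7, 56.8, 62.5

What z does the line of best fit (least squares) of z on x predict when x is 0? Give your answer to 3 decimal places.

-1.825

n = 5, Σx = 49, Σy = 169.9, Σxy = 2537.5, Σx² = 719
Sxx = Σx² − (Σx)²/n = 719 − 480.2 = 238.8
Sxy = Σxy − (Σx)(Σy)/n = 2537.5 − 1665.02 = 872.48
b = Sxy/Sxx = 872.48/238.8 = 3.653601
a = ȳ − b·x̄ = 33.98 − 3.653601·9.8 = -1.825293
ŷ(0) = a + b·0 = -1.825293 + 3.653601·0 = -1.825293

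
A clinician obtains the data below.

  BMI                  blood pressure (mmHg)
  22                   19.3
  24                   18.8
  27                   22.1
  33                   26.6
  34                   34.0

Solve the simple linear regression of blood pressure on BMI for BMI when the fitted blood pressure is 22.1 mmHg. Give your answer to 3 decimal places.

26.105

n = 5, Σx = 140, Σy = 120.8, Σxy = 3506.3, Σx² = 4034
Sxx = Σx² − (Σx)²/n = 4034 − 3920 = 114
Sxy = Σxy − (Σx)(Σy)/n = 3506.3 − 3382.4 = 123.9
b = Sxy/Sxx = 123.9/114 = 1.086842
a = ȳ − b·x̄ = 24.16 − 1.086842·28 = -6.271579
Set a + b·x = 22.1: x = (22.1 − (-6.271579)) / 1.086842 = 26.104600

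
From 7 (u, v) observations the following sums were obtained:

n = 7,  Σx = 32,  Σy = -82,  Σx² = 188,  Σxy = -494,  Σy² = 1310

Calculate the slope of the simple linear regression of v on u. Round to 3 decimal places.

Sxx = Σx² − (Σx)²/n = 188 − 146.285714 = 41.714286
Sxy = Σxy − (Σx)(Σy)/n = -494 − (-374.857143) = -119.142857
b = Sxy/Sxx = -119.142857/41.714286 = -2.856164

-2.856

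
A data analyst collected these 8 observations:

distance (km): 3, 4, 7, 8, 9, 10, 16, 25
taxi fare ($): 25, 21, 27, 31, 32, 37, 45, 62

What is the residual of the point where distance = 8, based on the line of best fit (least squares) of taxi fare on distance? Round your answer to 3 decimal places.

n = 8, Σx = 82, Σy = 280, Σxy = 3524, Σx² = 1200
Sxx = Σx² − (Σx)²/n = 1200 − 840.5 = 359.5
Sxy = Σxy − (Σx)(Σy)/n = 3524 − 2870 = 654
b = Sxy/Sxx = 654/359.5 = 1.819193
a = ȳ − b·x̄ = 35 − 1.819193·10.25 = 16.353268
ŷ(8) = 16.353268 + 1.819193·8 = 30.906815
residual = y − ŷ = 31 − 30.906815 = 0.093185

0.093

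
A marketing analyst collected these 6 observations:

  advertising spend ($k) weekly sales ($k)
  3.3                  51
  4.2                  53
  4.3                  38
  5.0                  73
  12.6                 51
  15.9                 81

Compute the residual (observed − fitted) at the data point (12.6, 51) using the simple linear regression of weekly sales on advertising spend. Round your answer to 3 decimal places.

-15.036

n = 6, Σx = 45.3, Σy = 347, Σxy = 2849.8, Σx² = 483.59
Sxx = Σx² − (Σx)²/n = 483.59 − 342.015 = 141.575
Sxy = Σxy − (Σx)(Σy)/n = 2849.8 − 2619.85 = 229.95
b = Sxy/Sxx = 229.95/141.575 = 1.624227
a = ȳ − b·x̄ = 57.833333 − 1.624227·7.55 = 45.570416
ŷ(12.6) = 45.570416 + 1.624227·12.6 = 66.035682
residual = y − ŷ = 51 − 66.035682 = -15.035682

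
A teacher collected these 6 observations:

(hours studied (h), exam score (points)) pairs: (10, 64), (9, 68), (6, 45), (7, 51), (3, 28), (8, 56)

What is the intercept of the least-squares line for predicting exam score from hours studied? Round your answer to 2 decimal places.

11.32

n = 6, Σx = 43, Σy = 312, Σxy = 2411, Σx² = 339
Sxx = Σx² − (Σx)²/n = 339 − 308.166667 = 30.833333
Sxy = Σxy − (Σx)(Σy)/n = 2411 − 2236 = 175
b = Sxy/Sxx = 175/30.833333 = 5.675676
a = ȳ − b·x̄ = 52 − 5.675676·7.166667 = 11.324324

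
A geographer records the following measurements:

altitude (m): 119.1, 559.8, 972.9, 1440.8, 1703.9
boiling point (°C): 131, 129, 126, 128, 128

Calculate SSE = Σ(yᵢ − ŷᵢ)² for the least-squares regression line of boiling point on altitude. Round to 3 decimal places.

7.942

n = 5, Σx = 4796.5, Σy = 642, Σxy = 612923.3, Σx² = 6253275.11, Σy² = 82446
Sxx = Σx² − (Σx)²/n = 6253275.11 − 4601282.45 = 1651992.66
Sxy = Σxy − (Σx)(Σy)/n = 612923.3 − 615870.6 = -2947.3
Syy = Σy² − (Σy)²/n = 82446 − 82432.8 = 13.2
b = Sxy/Sxx = -2947.3/1651992.66 = -0.001784
SSE = Syy − b·Sxy = 13.2 − (-0.001784)·(-2947.3) = 7.941758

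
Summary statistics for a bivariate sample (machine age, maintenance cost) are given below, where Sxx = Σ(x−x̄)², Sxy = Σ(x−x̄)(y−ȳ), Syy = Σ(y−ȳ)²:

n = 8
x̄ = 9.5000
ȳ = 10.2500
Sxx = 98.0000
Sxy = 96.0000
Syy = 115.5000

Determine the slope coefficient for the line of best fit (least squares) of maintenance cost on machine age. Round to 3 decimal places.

0.980

b = Sxy/Sxx = 96/98 = 0.979592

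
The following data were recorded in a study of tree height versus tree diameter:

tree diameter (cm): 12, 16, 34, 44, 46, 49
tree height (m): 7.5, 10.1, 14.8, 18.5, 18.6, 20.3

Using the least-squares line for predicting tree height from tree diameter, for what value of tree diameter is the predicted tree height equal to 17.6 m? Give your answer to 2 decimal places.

41.68

n = 6, Σx = 201, Σy = 89.8, Σxy = 3419.1, Σx² = 8009
Sxx = Σx² − (Σx)²/n = 8009 − 6733.5 = 1275.5
Sxy = Σxy − (Σx)(Σy)/n = 3419.1 − 3008.3 = 410.8
b = Sxy/Sxx = 410.8/1275.5 = 0.322070
a = ȳ − b·x̄ = 14.966667 − 0.322070·33.5 = 4.177329
Set a + b·x = 17.6: x = (17.6 − 4.177329) / 0.322070 = 41.676282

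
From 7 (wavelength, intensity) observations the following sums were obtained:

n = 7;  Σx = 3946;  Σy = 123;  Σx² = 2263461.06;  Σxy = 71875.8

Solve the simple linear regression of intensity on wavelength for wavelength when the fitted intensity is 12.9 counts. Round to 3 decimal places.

491.876

Sxx = Σx² − (Σx)²/n = 2263461.06 − 2224416.571429 = 39044.488571
Sxy = Σxy − (Σx)(Σy)/n = 71875.8 − 69336.857143 = 2538.942857
b = Sxy/Sxx = 2538.942857/39044.488571 = 0.065027
a = ȳ − b·x̄ = 17.571429 − 0.065027·563.714286 = -19.085176
Set a + b·x = 12.9: x = (12.9 − (-19.085176)) / 0.065027 = 491.875907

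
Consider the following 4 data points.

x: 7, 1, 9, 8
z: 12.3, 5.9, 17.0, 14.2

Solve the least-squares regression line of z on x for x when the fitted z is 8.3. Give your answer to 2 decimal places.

n = 4, Σx = 25, Σy = 49.4, Σxy = 358.6, Σx² = 195
Sxx = Σx² − (Σx)²/n = 195 − 156.25 = 38.75
Sxy = Σxy − (Σx)(Σy)/n = 358.6 − 308.75 = 49.85
b = Sxy/Sxx = 49.85/38.75 = 1.286452
a = ȳ − b·x̄ = 12.35 − 1.286452·6.25 = 4.309677
Set a + b·x = 8.3: x = (8.3 − 4.309677) / 1.286452 = 3.101805

3.10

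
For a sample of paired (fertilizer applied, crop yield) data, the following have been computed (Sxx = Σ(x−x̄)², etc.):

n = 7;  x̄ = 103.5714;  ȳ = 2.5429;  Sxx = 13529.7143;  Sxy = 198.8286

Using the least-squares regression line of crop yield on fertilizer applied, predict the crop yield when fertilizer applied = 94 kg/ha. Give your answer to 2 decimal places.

2.40

b = Sxy/Sxx = 198.8286/13529.7143 = 0.014696
a = ȳ − b·x̄ = 2.5429 − 0.014696·103.5714 = 1.020846
ŷ(94) = a + b·94 = 1.020846 + 0.014696·94 = 2.402242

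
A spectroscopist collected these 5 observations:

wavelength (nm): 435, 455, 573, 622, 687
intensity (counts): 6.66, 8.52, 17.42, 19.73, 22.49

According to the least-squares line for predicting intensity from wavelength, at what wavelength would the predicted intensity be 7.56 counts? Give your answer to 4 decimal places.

439.2215

n = 5, Σx = 2772, Σy = 74.82, Σxy = 44478.05, Σx² = 1583432
Sxx = Σx² − (Σx)²/n = 1583432 − 1536796.8 = 46635.2
Sxy = Σxy − (Σx)(Σy)/n = 44478.05 − 41480.208 = 2997.842
b = Sxy/Sxx = 2997.842/46635.2 = 0.064283
a = ȳ − b·x̄ = 14.964 − 0.064283·554.4 = -20.674393
Set a + b·x = 7.56: x = (7.56 − (-20.674393)) / 0.064283 = 439.221475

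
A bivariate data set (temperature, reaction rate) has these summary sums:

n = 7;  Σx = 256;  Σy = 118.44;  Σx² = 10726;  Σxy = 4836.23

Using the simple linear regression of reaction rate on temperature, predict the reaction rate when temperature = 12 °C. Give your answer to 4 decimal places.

7.8261

Sxx = Σx² − (Σx)²/n = 10726 − 9362.285714 = 1363.714286
Sxy = Σxy − (Σx)(Σy)/n = 4836.23 − 4331.52 = 504.71
b = Sxy/Sxx = 504.71/1363.714286 = 0.370100
a = ȳ − b·x̄ = 16.92 − 0.370100·36.571429 = 3.384932
ŷ(12) = a + b·12 = 3.384932 + 0.370100·12 = 7.826126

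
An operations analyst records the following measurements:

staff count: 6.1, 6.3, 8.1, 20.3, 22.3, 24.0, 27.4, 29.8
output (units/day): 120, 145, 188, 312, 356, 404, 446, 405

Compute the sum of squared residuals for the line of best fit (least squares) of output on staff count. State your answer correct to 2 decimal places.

4729.83

n = 8, Σx = 144.3, Σy = 2376, Σxy = 51426.1, Σx² = 3266.69, Σy² = 821006
Sxx = Σx² − (Σx)²/n = 3266.69 − 2602.81125 = 663.87875
Sxy = Σxy − (Σx)(Σy)/n = 51426.1 − 42857.1 = 8569
Syy = Σy² − (Σy)²/n = 821006 − 705672 = 115334
b = Sxy/Sxx = 8569/663.87875 = 12.907477
SSE = Syy − b·Sxy = 115334 − 12.907477·8569 = 4729.825668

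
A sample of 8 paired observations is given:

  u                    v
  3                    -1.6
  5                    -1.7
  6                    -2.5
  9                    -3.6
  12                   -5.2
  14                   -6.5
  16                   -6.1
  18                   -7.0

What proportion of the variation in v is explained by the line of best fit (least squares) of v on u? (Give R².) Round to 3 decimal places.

n = 8, Σx = 83, Σy = -34.2, Σxy = -437.7, Σx² = 1071, Σy² = 180.16
Sxx = Σx² − (Σx)²/n = 1071 − 861.125 = 209.875
Sxy = Σxy − (Σx)(Σy)/n = -437.7 − (-354.825) = -82.875
Syy = Σy² − (Σy)²/n = 180.16 − 146.205 = 33.955
R² = Sxy²/(Sxx·Syy) = (-82.875)²/(209.875·33.955) = 0.963790

0.964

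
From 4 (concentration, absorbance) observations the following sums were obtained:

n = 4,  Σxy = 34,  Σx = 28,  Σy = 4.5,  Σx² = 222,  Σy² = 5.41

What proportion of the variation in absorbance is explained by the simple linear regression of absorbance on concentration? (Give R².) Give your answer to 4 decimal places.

0.6918

Sxx = Σx² − (Σx)²/n = 222 − 196 = 26
Sxy = Σxy − (Σx)(Σy)/n = 34 − 31.5 = 2.5
Syy = Σy² − (Σy)²/n = 5.41 − 5.0625 = 0.3475
R² = Sxy²/(Sxx·Syy) = (2.5)²/(26·0.3475) = 0.691754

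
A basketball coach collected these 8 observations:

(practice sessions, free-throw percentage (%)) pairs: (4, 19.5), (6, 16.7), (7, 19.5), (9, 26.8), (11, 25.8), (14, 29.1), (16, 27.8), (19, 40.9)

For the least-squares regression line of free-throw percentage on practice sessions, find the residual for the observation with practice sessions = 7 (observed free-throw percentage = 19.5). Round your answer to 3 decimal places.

n = 8, Σx = 86, Σy = 206.1, Σxy = 2469, Σx² = 1116
Sxx = Σx² − (Σx)²/n = 1116 − 924.5 = 191.5
Sxy = Σxy − (Σx)(Σy)/n = 2469 − 2215.575 = 253.425
b = Sxy/Sxx = 253.425/191.5 = 1.323368
a = ȳ − b·x̄ = 25.7625 − 1.323368·10.75 = 11.536292
ŷ(7) = 11.536292 + 1.323368·7 = 20.799869
residual = y − ŷ = 19.5 − 20.799869 = -1.299869

-1.300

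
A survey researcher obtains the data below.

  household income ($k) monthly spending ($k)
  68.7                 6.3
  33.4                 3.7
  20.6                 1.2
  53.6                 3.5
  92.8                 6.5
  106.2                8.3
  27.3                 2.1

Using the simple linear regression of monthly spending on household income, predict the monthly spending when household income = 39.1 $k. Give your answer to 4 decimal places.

n = 7, Σx = 402.6, Σy = 31.6, Σxy = 2310.7, Σx² = 29768.14
Sxx = Σx² − (Σx)²/n = 29768.14 − 23155.251429 = 6612.888571
Sxy = Σxy − (Σx)(Σy)/n = 2310.7 − 1817.451429 = 493.248571
b = Sxy/Sxx = 493.248571/6612.888571 = 0.074589
a = ȳ − b·x̄ = 4.514286 − 0.074589·57.514286 = 0.224354
ŷ(39.1) = a + b·39.1 = 0.224354 + 0.074589·39.1 = 3.140783

3.1408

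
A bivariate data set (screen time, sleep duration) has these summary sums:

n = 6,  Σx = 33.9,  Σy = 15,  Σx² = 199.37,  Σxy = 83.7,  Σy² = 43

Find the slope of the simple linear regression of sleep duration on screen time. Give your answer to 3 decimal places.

Sxx = Σx² − (Σx)²/n = 199.37 − 191.535 = 7.835
Sxy = Σxy − (Σx)(Σy)/n = 83.7 − 84.75 = -1.05
b = Sxy/Sxx = -1.05/7.835 = -0.134014

-0.134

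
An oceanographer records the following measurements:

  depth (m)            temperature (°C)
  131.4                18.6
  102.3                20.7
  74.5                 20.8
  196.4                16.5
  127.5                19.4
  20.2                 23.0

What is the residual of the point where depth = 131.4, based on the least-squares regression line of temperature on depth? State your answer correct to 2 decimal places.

n = 6, Σx = 652.3, Σy = 119, Σxy = 12289.95, Σx² = 88518.75
Sxx = Σx² − (Σx)²/n = 88518.75 − 70915.881667 = 17602.868333
Sxy = Σxy − (Σx)(Σy)/n = 12289.95 − 12937.283333 = -647.333333
b = Sxy/Sxx = -647.333333/17602.868333 = -0.036774
a = ȳ − b·x̄ = 19.833333 − (-0.036774)·108.716667 = 23.831314
ŷ(131.4) = 23.831314 + (-0.036774)·131.4 = 18.999169
residual = y − ŷ = 18.6 − 18.999169 = -0.399169

-0.40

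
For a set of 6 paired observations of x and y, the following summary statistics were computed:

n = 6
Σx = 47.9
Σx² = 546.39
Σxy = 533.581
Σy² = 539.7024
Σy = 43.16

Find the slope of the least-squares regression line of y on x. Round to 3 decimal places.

Sxx = Σx² − (Σx)²/n = 546.39 − 382.401667 = 163.988333
Sxy = Σxy − (Σx)(Σy)/n = 533.581 − 344.560667 = 189.020333
b = Sxy/Sxx = 189.020333/163.988333 = 1.152645

1.153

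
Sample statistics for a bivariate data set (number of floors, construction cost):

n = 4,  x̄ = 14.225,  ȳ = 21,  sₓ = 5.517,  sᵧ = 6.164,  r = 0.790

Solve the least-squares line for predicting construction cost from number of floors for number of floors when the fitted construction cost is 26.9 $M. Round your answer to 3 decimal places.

b = r · sᵧ/sₓ = 0.79 · 6.164/5.517 = 0.882646
a = ȳ − b·x̄ = 21 − 0.882646·14.225 = 8.444355
Set a + b·x = 26.9: x = (26.9 − 8.444355) / 0.882646 = 20.909444

20.909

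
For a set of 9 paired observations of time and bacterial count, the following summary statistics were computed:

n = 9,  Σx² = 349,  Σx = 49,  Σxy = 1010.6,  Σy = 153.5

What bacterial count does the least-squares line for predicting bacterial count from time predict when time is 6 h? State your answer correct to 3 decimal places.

18.237

Sxx = Σx² − (Σx)²/n = 349 − 266.777778 = 82.222222
Sxy = Σxy − (Σx)(Σy)/n = 1010.6 − 835.722222 = 174.877778
b = Sxy/Sxx = 174.877778/82.222222 = 2.126892
a = ȳ − b·x̄ = 17.055556 − 2.126892·5.444444 = 5.475811
ŷ(6) = a + b·6 = 5.475811 + 2.126892·6 = 18.237162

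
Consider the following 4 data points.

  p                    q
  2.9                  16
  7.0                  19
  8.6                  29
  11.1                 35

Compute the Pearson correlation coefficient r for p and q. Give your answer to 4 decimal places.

0.9313

n = 4, Σx = 29.6, Σy = 99, Σxy = 817.3, Σx² = 254.58, Σy² = 2683
Sxx = Σx² − (Σx)²/n = 254.58 − 219.04 = 35.54
Sxy = Σxy − (Σx)(Σy)/n = 817.3 − 732.6 = 84.7
Syy = Σy² − (Σy)²/n = 2683 − 2450.25 = 232.75
r = Sxy/√(Sxx·Syy) = 84.7/√(8271.935) = 84.7/90.950179 = 0.931279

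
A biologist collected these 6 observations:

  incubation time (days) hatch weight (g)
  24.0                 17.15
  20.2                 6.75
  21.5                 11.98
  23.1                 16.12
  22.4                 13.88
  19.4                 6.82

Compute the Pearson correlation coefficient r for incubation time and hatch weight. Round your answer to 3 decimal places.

0.982

n = 6, Σx = 130.6, Σy = 72.7, Σxy = 1621.112, Σx² = 2858.02, Σy² = 982.2266
Sxx = Σx² − (Σx)²/n = 2858.02 − 2842.726667 = 15.293333
Sxy = Σxy − (Σx)(Σy)/n = 1621.112 − 1582.436667 = 38.675333
Syy = Σy² − (Σy)²/n = 982.2266 − 880.881667 = 101.344933
r = Sxy/√(Sxx·Syy) = 38.675333/√(1549.901847) = 38.675333/39.368793 = 0.982386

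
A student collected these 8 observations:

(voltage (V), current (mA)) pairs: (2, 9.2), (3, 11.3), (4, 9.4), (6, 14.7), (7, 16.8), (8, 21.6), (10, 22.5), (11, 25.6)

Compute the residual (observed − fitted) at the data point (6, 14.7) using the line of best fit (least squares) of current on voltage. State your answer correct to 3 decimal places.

-0.980

n = 8, Σx = 51, Σy = 131.1, Σxy = 975.1, Σx² = 399
Sxx = Σx² − (Σx)²/n = 399 − 325.125 = 73.875
Sxy = Σxy − (Σx)(Σy)/n = 975.1 − 835.7625 = 139.3375
b = Sxy/Sxx = 139.3375/73.875 = 1.886125
a = ȳ − b·x̄ = 16.3875 − 1.886125·6.375 = 4.363452
ŷ(6) = 4.363452 + 1.886125·6 = 15.680203
residual = y − ŷ = 14.7 − 15.680203 = -0.980203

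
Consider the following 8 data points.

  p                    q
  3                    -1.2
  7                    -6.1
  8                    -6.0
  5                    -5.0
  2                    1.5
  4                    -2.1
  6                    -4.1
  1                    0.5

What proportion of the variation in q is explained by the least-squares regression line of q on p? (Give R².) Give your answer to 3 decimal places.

0.896

n = 8, Σx = 36, Σy = -22.5, Σxy = -148.8, Σx² = 204, Σy² = 123.37
Sxx = Σx² − (Σx)²/n = 204 − 162 = 42
Sxy = Σxy − (Σx)(Σy)/n = -148.8 − (-101.25) = -47.55
Syy = Σy² − (Σy)²/n = 123.37 − 63.28125 = 60.08875
R² = Sxy²/(Sxx·Syy) = (-47.55)²/(42·60.08875) = 0.895898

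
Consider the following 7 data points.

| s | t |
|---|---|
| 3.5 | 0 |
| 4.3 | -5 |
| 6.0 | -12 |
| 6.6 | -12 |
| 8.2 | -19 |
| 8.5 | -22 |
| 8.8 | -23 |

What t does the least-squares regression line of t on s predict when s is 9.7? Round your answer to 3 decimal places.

-26.223

n = 7, Σx = 45.9, Σy = -93, Σxy = -717.9, Σx² = 327.23
Sxx = Σx² − (Σx)²/n = 327.23 − 300.972857 = 26.257143
Sxy = Σxy − (Σx)(Σy)/n = -717.9 − (-609.814286) = -108.085714
b = Sxy/Sxx = -108.085714/26.257143 = -4.116431
a = ȳ − b·x̄ = -13.285714 − (-4.116431)·6.557143 = 13.706311
ŷ(9.7) = a + b·9.7 = 13.706311 + (-4.116431)·9.7 = -26.223069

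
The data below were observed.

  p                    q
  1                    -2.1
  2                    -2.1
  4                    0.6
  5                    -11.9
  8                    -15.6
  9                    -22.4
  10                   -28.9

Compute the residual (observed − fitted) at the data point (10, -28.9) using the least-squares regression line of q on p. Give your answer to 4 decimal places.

n = 7, Σx = 39, Σy = -82.4, Σxy = -678.8, Σx² = 291
Sxx = Σx² − (Σx)²/n = 291 − 217.285714 = 73.714286
Sxy = Σxy − (Σx)(Σy)/n = -678.8 − (-459.085714) = -219.714286
b = Sxy/Sxx = -219.714286/73.714286 = -2.980620
a = ȳ − b·x̄ = -11.771429 − (-2.980620)·5.571429 = 4.834884
ŷ(10) = 4.834884 + (-2.980620)·10 = -24.971318
residual = y − ŷ = -28.9 − (-24.971318) = -3.928682

-3.9287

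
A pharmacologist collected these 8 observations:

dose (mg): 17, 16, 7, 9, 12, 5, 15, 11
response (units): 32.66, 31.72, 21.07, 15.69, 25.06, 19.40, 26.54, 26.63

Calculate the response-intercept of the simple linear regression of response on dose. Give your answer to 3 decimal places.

n = 8, Σx = 92, Σy = 198.77, Σxy = 2440.19, Σx² = 1190
Sxx = Σx² − (Σx)²/n = 1190 − 1058 = 132
Sxy = Σxy − (Σx)(Σy)/n = 2440.19 − 2285.855 = 154.335
b = Sxy/Sxx = 154.335/132 = 1.169205
a = ȳ − b·x̄ = 24.84625 − 1.169205·11.5 = 11.400398

11.400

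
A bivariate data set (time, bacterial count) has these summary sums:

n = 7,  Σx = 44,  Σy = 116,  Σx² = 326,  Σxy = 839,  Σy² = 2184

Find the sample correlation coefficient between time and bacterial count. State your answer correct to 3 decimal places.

Sxx = Σx² − (Σx)²/n = 326 − 276.571429 = 49.428571
Sxy = Σxy − (Σx)(Σy)/n = 839 − 729.142857 = 109.857143
Syy = Σy² − (Σy)²/n = 2184 − 1922.285714 = 261.714286
r = Sxy/√(Sxx·Syy) = 109.857143/√(12936.163265) = 109.857143/113.737255 = 0.965885

0.966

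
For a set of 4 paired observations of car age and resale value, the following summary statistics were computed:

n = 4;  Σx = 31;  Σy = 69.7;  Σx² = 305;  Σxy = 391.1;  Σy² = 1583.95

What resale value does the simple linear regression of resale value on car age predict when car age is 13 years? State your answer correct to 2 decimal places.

5.34

Sxx = Σx² − (Σx)²/n = 305 − 240.25 = 64.75
Sxy = Σxy − (Σx)(Σy)/n = 391.1 − 540.175 = -149.075
b = Sxy/Sxx = -149.075/64.75 = -2.302317
a = ȳ − b·x̄ = 17.425 − (-2.302317)·7.75 = 35.267954
ŷ(13) = a + b·13 = 35.267954 + (-2.302317)·13 = 5.337838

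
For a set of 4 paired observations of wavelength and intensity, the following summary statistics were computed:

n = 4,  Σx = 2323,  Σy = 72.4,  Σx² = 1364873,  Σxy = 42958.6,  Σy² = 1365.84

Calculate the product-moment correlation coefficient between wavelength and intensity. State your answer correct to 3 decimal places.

0.975

Sxx = Σx² − (Σx)²/n = 1364873 − 1349082.25 = 15790.75
Sxy = Σxy − (Σx)(Σy)/n = 42958.6 − 42046.3 = 912.3
Syy = Σy² − (Σy)²/n = 1365.84 − 1310.44 = 55.4
r = Sxy/√(Sxx·Syy) = 912.3/√(874807.55) = 912.3/935.311472 = 0.975397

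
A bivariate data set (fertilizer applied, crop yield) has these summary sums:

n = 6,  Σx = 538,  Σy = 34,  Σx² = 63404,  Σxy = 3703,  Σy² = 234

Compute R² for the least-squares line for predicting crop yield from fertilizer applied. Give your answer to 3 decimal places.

Sxx = Σx² − (Σx)²/n = 63404 − 48240.666667 = 15163.333333
Sxy = Σxy − (Σx)(Σy)/n = 3703 − 3048.666667 = 654.333333
Syy = Σy² − (Σy)²/n = 234 − 192.666667 = 41.333333
R² = Sxy²/(Sxx·Syy) = (654.333333)²/(15163.333333·41.333333) = 0.683129

0.683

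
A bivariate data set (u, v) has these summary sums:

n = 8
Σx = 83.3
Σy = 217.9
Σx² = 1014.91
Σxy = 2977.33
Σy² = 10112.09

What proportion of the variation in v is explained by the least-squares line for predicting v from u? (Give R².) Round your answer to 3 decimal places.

Sxx = Σx² − (Σx)²/n = 1014.91 − 867.36125 = 147.54875
Sxy = Σxy − (Σx)(Σy)/n = 2977.33 − 2268.88375 = 708.44625
Syy = Σy² − (Σy)²/n = 10112.09 − 5935.05125 = 4177.03875
R² = Sxy²/(Sxx·Syy) = (708.44625)²/(147.54875·4177.03875) = 0.814348

0.814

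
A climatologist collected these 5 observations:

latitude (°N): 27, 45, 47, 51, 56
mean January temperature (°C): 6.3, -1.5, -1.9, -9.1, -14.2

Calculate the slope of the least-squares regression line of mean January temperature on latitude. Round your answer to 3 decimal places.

-0.668

n = 5, Σx = 226, Σy = -20.4, Σxy = -1246, Σx² = 10700
Sxx = Σx² − (Σx)²/n = 10700 − 10215.2 = 484.8
Sxy = Σxy − (Σx)(Σy)/n = -1246 − (-922.08) = -323.92
b = Sxy/Sxx = -323.92/484.8 = -0.668152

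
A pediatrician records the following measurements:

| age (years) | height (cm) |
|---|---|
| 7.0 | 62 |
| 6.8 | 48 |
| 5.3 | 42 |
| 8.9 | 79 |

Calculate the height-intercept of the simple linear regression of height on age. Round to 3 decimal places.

-16.210

n = 4, Σx = 28, Σy = 231, Σxy = 1686.1, Σx² = 202.54
Sxx = Σx² − (Σx)²/n = 202.54 − 196 = 6.54
Sxy = Σxy − (Σx)(Σy)/n = 1686.1 − 1617 = 69.1
b = Sxy/Sxx = 69.1/6.54 = 10.565749
a = ȳ − b·x̄ = 57.75 − 10.565749·7 = -16.210245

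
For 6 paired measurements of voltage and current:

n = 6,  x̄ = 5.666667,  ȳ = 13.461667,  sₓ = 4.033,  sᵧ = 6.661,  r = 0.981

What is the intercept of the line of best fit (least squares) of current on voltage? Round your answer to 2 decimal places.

b = r · sᵧ/sₓ = 0.981 · 6.661/4.033 = 1.620243
a = ȳ − b·x̄ = 13.461667 − 1.620243·5.666667 = 4.280288

4.28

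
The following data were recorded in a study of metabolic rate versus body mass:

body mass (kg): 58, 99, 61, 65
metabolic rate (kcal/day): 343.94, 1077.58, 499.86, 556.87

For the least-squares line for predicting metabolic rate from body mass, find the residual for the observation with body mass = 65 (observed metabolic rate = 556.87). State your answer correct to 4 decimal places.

32.2690

n = 4, Σx = 283, Σy = 2478.25, Σxy = 193316.95, Σx² = 21111
Sxx = Σx² − (Σx)²/n = 21111 − 20022.25 = 1088.75
Sxy = Σxy − (Σx)(Σy)/n = 193316.95 − 175336.1875 = 17980.7625
b = Sxy/Sxx = 17980.7625/1088.75 = 16.515052
a = ȳ − b·x̄ = 619.5625 − 16.515052·70.75 = -548.877405
ŷ(65) = -548.877405 + 16.515052·65 = 524.600953
residual = y − ŷ = 556.87 − 524.600953 = 32.269047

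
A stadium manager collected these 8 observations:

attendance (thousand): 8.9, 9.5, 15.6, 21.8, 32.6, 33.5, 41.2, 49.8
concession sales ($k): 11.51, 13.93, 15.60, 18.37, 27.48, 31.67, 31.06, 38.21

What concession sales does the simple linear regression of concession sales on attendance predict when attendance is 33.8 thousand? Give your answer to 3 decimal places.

28.102

n = 8, Σx = 212.9, Σy = 187.83, Σxy = 6017.923, Σx² = 7250.55
Sxx = Σx² − (Σx)²/n = 7250.55 − 5665.80125 = 1584.74875
Sxy = Σxy − (Σx)(Σy)/n = 6017.923 − 4998.625875 = 1019.297125
b = Sxy/Sxx = 1019.297125/1584.74875 = 0.643192
a = ȳ − b·x̄ = 23.47875 − 0.643192·26.6125 = 6.361813
ŷ(33.8) = a + b·33.8 = 6.361813 + 0.643192·33.8 = 28.101690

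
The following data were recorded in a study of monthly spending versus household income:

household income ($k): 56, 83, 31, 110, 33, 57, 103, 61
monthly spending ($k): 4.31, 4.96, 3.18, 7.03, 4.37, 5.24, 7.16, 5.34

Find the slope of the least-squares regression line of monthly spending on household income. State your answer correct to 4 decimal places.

0.0417

n = 8, Σx = 534, Σy = 41.59, Σxy = 3031.03, Σx² = 41754
Sxx = Σx² − (Σx)²/n = 41754 − 35644.5 = 6109.5
Sxy = Σxy − (Σx)(Σy)/n = 3031.03 − 2776.1325 = 254.8975
b = Sxy/Sxx = 254.8975/6109.5 = 0.041721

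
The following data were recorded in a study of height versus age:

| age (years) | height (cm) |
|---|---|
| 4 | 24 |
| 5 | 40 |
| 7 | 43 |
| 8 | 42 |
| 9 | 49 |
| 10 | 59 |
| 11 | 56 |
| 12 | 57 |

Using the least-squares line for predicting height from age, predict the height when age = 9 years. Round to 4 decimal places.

n = 8, Σx = 66, Σy = 370, Σxy = 3264, Σx² = 600
Sxx = Σx² − (Σx)²/n = 600 − 544.5 = 55.5
Sxy = Σxy − (Σx)(Σy)/n = 3264 − 3052.5 = 211.5
b = Sxy/Sxx = 211.5/55.5 = 3.810811
a = ȳ − b·x̄ = 46.25 − 3.810811·8.25 = 14.810811
ŷ(9) = a + b·9 = 14.810811 + 3.810811·9 = 49.108108

49.1081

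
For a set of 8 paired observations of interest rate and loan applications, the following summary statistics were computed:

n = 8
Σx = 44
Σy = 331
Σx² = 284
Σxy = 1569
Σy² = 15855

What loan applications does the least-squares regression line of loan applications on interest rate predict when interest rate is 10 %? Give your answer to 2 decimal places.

Sxx = Σx² − (Σx)²/n = 284 − 242 = 42
Sxy = Σxy − (Σx)(Σy)/n = 1569 − 1820.5 = -251.5
b = Sxy/Sxx = -251.5/42 = -5.988095
a = ȳ − b·x̄ = 41.375 − (-5.988095)·5.5 = 74.309524
ŷ(10) = a + b·10 = 74.309524 + (-5.988095)·10 = 14.428571

14.43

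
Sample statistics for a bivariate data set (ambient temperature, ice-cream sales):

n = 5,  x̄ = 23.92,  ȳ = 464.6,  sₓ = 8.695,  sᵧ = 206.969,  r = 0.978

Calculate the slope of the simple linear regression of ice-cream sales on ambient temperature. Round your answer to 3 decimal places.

23.280

b = r · sᵧ/sₓ = 0.978 · 206.969/8.695 = 23.279549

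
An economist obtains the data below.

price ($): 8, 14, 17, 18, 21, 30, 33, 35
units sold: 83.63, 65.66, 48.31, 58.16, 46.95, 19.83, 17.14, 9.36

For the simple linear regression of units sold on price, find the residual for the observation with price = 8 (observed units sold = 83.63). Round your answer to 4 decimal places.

n = 8, Σx = 176, Σy = 349.04, Σxy = 5930.5, Σx² = 4528
Sxx = Σx² − (Σx)²/n = 4528 − 3872 = 656
Sxy = Σxy − (Σx)(Σy)/n = 5930.5 − 7678.88 = -1748.38
b = Sxy/Sxx = -1748.38/656 = -2.665213
a = ȳ − b·x̄ = 43.63 − (-2.665213)·22 = 102.264695
ŷ(8) = 102.264695 + (-2.665213)·8 = 80.942988
residual = y − ŷ = 83.63 − 80.942988 = 2.687012

2.6870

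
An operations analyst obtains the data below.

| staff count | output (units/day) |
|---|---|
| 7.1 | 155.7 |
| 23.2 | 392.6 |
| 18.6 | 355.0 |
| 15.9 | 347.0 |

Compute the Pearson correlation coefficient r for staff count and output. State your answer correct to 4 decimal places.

0.9611

n = 4, Σx = 64.8, Σy = 1250.3, Σxy = 22334.09, Σx² = 1187.42, Σy² = 424811.25
Sxx = Σx² − (Σx)²/n = 1187.42 − 1049.76 = 137.66
Sxy = Σxy − (Σx)(Σy)/n = 22334.09 − 20254.86 = 2079.23
Syy = Σy² − (Σy)²/n = 424811.25 − 390812.5225 = 33998.7275
r = Sxy/√(Sxx·Syy) = 2079.23/√(4680264.82765) = 2079.23/2163.391973 = 0.961097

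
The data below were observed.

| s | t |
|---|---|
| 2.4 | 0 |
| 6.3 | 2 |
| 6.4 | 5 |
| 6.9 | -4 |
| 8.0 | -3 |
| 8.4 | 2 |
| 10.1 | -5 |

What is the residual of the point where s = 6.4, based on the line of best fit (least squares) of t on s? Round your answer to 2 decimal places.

n = 7, Σx = 48.5, Σy = -3, Σxy = -40.7, Σx² = 370.59
Sxx = Σx² − (Σx)²/n = 370.59 − 336.035714 = 34.554286
Sxy = Σxy − (Σx)(Σy)/n = -40.7 − (-20.785714) = -19.914286
b = Sxy/Sxx = -19.914286/34.554286 = -0.576319
a = ȳ − b·x̄ = -0.428571 − (-0.576319)·6.928571 = 3.564495
ŷ(6.4) = 3.564495 + (-0.576319)·6.4 = -0.123946
residual = y − ŷ = 5 − (-0.123946) = 5.123946

5.12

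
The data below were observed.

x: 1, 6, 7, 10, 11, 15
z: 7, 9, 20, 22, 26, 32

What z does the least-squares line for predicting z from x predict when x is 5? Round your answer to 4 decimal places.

n = 6, Σx = 50, Σy = 116, Σxy = 1187, Σx² = 532
Sxx = Σx² − (Σx)²/n = 532 − 416.666667 = 115.333333
Sxy = Σxy − (Σx)(Σy)/n = 1187 − 966.666667 = 220.333333
b = Sxy/Sxx = 220.333333/115.333333 = 1.910405
a = ȳ − b·x̄ = 19.333333 − 1.910405·8.333333 = 3.413295
ŷ(5) = a + b·5 = 3.413295 + 1.910405·5 = 12.965318

12.9653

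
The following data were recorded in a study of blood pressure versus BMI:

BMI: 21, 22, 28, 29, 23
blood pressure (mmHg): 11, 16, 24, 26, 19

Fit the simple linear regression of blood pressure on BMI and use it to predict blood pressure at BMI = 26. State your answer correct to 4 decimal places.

21.4211

n = 5, Σx = 123, Σy = 96, Σxy = 2446, Σx² = 3079
Sxx = Σx² − (Σx)²/n = 3079 − 3025.8 = 53.2
Sxy = Σxy − (Σx)(Σy)/n = 2446 − 2361.6 = 84.4
b = Sxy/Sxx = 84.4/53.2 = 1.586466
a = ȳ − b·x̄ = 19.2 − 1.586466·24.6 = -19.827068
ŷ(26) = a + b·26 = -19.827068 + 1.586466·26 = 21.421053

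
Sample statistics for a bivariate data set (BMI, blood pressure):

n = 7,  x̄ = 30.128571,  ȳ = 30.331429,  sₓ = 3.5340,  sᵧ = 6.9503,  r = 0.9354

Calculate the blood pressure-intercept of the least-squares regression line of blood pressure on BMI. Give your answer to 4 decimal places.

b = r · sᵧ/sₓ = 0.9354 · 6.9503/3.534 = 1.839646
a = ȳ − b·x̄ = 30.331429 − 1.839646·30.128571 = -25.094490

-25.0945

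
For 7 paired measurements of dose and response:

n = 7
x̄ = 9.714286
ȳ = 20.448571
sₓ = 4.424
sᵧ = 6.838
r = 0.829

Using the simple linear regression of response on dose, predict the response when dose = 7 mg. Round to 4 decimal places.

16.9706

b = r · sᵧ/sₓ = 0.829 · 6.838/4.424 = 1.281352
a = ȳ − b·x̄ = 20.448571 − 1.281352·9.714286 = 8.001150
ŷ(7) = a + b·7 = 8.001150 + 1.281352·7 = 16.970615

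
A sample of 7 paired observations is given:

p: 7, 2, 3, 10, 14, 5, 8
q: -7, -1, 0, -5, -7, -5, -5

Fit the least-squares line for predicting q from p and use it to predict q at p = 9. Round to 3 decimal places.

n = 7, Σx = 49, Σy = -30, Σxy = -264, Σx² = 447
Sxx = Σx² − (Σx)²/n = 447 − 343 = 104
Sxy = Σxy − (Σx)(Σy)/n = -264 − (-210) = -54
b = Sxy/Sxx = -54/104 = -0.519231
a = ȳ − b·x̄ = -4.285714 − (-0.519231)·7 = -0.651099
ŷ(9) = a + b·9 = -0.651099 + (-0.519231)·9 = -5.324176

-5.324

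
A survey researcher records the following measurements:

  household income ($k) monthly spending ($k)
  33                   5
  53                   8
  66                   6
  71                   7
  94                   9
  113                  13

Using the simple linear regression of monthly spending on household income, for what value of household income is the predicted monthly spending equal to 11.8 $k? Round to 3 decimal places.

n = 6, Σx = 430, Σy = 48, Σxy = 3797, Σx² = 34900
Sxx = Σx² − (Σx)²/n = 34900 − 30816.666667 = 4083.333333
Sxy = Σxy − (Σx)(Σy)/n = 3797 − 3440 = 357
b = Sxy/Sxx = 357/4083.333333 = 0.087429
a = ȳ − b·x̄ = 8 − 0.087429·71.666667 = 1.734286
Set a + b·x = 11.8: x = (11.8 − 1.734286) / 0.087429 = 115.130719

115.131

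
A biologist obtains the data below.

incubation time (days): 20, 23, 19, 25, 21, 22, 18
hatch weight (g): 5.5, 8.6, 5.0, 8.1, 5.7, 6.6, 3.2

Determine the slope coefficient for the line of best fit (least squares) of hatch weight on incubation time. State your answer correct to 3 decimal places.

0.717

n = 7, Σx = 148, Σy = 42.7, Σxy = 927.8, Σx² = 3164
Sxx = Σx² − (Σx)²/n = 3164 − 3129.142857 = 34.857143
Sxy = Σxy − (Σx)(Σy)/n = 927.8 − 902.8 = 25
b = Sxy/Sxx = 25/34.857143 = 0.717213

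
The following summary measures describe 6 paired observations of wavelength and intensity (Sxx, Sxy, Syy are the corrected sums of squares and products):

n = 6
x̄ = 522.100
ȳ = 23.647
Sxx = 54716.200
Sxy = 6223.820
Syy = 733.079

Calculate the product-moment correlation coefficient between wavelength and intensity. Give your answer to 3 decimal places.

0.983

r = Sxy/√(Sxx·Syy) = 6223.82/√(40111297.1798) = 6223.82/6333.348023 = 0.982706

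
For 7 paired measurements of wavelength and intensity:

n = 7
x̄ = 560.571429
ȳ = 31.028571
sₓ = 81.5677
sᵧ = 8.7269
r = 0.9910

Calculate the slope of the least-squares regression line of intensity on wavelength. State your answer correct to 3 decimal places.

0.106

b = r · sᵧ/sₓ = 0.991 · 8.7269/81.5677 = 0.106027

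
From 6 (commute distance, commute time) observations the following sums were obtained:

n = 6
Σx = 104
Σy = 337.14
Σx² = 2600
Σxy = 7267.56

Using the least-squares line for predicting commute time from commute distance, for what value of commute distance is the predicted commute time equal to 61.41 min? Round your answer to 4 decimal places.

Sxx = Σx² − (Σx)²/n = 2600 − 1802.666667 = 797.333333
Sxy = Σxy − (Σx)(Σy)/n = 7267.56 − 5843.76 = 1423.8
b = Sxy/Sxx = 1423.8/797.333333 = 1.785702
a = ȳ − b·x̄ = 56.19 − 1.785702·17.333333 = 25.237826
Set a + b·x = 61.41: x = (61.41 − 25.237826) / 1.785702 = 20.256553

20.2566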